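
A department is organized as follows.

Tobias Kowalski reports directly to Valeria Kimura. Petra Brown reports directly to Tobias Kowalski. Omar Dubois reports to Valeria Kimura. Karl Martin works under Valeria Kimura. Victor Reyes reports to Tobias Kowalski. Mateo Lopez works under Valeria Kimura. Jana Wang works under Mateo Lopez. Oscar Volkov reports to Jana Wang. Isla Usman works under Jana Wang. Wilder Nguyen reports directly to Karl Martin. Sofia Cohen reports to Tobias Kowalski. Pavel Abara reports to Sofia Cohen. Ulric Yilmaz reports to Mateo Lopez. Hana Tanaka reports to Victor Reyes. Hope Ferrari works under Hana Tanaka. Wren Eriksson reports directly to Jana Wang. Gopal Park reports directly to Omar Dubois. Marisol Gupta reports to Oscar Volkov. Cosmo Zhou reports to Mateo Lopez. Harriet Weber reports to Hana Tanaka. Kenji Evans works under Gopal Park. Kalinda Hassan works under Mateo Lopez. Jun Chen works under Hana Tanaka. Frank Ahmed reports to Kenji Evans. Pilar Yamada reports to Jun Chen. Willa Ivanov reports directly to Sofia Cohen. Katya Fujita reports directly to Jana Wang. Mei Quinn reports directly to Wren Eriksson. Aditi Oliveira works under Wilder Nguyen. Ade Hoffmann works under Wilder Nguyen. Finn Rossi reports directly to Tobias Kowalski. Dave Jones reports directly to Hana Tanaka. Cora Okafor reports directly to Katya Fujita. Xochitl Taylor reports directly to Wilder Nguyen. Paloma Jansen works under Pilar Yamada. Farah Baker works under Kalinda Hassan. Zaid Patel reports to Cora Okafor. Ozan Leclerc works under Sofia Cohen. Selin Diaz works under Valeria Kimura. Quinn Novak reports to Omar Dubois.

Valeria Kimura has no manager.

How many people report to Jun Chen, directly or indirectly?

Jun Chen directly manages Pilar Yamada. Under Pilar Yamada: Paloma Jansen (1). That's 2 in total.

2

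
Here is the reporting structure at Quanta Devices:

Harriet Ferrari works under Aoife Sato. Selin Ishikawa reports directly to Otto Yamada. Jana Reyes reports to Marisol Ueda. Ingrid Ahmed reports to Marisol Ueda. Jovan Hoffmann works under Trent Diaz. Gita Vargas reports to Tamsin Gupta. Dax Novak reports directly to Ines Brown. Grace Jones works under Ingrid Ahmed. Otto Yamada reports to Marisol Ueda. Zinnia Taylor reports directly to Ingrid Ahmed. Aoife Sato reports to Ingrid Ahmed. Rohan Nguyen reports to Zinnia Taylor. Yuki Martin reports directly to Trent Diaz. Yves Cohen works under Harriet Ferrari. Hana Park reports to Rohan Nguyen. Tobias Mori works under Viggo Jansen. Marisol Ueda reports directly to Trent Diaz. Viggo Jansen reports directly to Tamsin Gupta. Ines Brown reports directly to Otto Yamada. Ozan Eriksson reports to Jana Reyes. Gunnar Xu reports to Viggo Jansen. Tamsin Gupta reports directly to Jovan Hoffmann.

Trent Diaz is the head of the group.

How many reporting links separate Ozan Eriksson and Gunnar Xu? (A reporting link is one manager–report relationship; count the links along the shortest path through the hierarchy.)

Ozan Eriksson is 3 levels below Trent Diaz, and Gunnar Xu is 4 levels below Trent Diaz (their lowest common manager). The shortest path runs up from Ozan Eriksson to Trent Diaz and back down to Gunnar Xu: 3 + 4 = 7 links.

7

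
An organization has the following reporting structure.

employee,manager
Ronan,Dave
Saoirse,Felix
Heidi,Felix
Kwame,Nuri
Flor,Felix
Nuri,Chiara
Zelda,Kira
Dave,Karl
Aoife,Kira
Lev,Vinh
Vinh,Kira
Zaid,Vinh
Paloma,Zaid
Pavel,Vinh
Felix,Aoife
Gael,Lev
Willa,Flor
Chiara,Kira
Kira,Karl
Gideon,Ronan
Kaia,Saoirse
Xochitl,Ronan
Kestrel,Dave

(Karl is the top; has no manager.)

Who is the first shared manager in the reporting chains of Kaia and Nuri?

Kira

Kaia's chain of managers is Saoirse, Felix, Aoife, Kira, Karl. Nuri's chain of managers is Chiara, Kira, Karl. The first manager that appears in both chains is Kira.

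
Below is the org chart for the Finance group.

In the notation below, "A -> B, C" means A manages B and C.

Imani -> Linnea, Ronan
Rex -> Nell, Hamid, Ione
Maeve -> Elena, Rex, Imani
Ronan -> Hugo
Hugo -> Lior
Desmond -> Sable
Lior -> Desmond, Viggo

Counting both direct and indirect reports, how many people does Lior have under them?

3

Lior directly manages Desmond, Viggo. Under Desmond: Sable (1). Viggo has no reports. So Lior's organization is 2 direct reports plus everyone under them: 2 + 1 = 3.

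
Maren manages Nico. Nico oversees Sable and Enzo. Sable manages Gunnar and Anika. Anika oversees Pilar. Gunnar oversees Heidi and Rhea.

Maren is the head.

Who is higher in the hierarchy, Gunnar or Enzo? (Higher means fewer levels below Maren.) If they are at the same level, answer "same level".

Enzo

Gunnar is 3 levels below Maren; Enzo is 2. Enzo is higher.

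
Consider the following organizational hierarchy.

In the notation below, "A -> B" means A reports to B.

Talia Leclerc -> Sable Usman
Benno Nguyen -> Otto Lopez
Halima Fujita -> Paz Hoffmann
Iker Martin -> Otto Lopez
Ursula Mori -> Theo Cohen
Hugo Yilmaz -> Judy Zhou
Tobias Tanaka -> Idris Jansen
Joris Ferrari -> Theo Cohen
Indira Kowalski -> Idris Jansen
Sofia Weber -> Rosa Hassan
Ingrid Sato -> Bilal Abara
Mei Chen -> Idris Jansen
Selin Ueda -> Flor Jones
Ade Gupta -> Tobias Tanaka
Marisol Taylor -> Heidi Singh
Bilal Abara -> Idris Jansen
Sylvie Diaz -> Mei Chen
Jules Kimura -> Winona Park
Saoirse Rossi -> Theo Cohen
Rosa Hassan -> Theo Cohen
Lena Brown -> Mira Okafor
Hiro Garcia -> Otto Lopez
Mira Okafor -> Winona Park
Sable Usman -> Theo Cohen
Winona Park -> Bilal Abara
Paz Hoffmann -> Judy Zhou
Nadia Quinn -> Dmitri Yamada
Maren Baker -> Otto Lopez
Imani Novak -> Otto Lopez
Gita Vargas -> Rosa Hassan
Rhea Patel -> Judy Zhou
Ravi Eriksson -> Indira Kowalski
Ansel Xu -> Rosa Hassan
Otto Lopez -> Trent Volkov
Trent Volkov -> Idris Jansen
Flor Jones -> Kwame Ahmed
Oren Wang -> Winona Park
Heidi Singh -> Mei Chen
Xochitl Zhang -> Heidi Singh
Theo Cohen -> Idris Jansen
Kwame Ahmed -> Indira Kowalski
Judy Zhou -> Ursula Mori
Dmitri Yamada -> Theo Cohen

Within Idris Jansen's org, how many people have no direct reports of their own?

The people in Idris Jansen's organization with no one reporting to them are Ade Gupta, Sylvie Diaz, Xochitl Zhang, Marisol Taylor, Ingrid Sato, Oren Wang, Jules Kimura, Lena Brown, Ravi Eriksson, Selin Ueda, Saoirse Rossi, Joris Ferrari, Hugo Yilmaz, Rhea Patel, Halima Fujita, Nadia Quinn, Sofia Weber, Ansel Xu, Gita Vargas, Talia Leclerc, Hiro Garcia, Imani Novak, Benno Nguyen, Iker Martin, Maren Baker. That is 25.

25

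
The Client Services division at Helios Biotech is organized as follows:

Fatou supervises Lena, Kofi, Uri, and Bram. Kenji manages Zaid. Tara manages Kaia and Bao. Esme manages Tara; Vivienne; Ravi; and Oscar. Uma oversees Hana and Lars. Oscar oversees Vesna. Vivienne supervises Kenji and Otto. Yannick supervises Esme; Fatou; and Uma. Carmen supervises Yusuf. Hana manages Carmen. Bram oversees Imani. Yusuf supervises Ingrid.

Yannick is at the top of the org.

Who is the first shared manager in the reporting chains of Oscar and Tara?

Esme

Oscar's chain of managers is Esme, Yannick. Tara's chain of managers is Esme, Yannick. The first manager that appears in both chains is Esme.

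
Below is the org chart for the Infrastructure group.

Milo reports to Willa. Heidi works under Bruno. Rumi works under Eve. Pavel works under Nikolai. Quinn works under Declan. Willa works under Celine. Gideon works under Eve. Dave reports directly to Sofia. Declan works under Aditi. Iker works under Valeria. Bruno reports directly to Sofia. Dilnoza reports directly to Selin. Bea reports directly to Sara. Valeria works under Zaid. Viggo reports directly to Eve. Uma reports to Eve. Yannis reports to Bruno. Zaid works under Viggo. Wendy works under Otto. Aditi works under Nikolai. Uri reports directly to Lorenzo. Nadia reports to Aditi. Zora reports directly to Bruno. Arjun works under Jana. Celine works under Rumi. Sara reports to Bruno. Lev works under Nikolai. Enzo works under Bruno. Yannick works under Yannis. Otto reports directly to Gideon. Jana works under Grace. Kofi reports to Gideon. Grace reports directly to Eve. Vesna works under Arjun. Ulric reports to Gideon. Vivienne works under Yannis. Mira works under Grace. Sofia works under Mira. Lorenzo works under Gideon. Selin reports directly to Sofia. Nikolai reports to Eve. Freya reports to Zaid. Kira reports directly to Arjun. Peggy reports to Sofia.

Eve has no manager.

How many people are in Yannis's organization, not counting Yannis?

2

Yannis directly manages Yannick, Vivienne. Yannick has no reports. Vivienne has no reports. So Yannis's organization is 2 direct reports plus everyone under them: 1 + 1 = 2.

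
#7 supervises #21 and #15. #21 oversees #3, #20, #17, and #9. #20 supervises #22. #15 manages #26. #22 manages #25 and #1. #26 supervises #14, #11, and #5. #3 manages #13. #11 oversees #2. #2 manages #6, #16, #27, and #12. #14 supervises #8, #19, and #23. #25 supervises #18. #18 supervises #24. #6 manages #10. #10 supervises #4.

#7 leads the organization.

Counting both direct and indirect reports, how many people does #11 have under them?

#11 directly manages #2. Under #2: #12, #27, #16, #6, #10, #4 (6). That's 7 in total.

7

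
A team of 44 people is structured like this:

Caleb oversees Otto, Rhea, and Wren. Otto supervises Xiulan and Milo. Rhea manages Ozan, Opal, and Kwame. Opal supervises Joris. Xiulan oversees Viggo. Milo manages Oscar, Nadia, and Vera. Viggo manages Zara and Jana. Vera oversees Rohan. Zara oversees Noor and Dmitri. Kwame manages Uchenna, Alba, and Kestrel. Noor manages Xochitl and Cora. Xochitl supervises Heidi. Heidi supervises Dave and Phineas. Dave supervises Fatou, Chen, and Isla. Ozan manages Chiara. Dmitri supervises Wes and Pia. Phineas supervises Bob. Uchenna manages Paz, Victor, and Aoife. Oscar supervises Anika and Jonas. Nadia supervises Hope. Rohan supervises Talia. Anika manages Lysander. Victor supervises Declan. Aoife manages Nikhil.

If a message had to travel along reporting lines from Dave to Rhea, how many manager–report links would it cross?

9

Dave is 8 levels below Caleb, and Rhea is 1 level below Caleb (their lowest common manager). The shortest path runs up from Dave to Caleb and back down to Rhea: 8 + 1 = 9 links.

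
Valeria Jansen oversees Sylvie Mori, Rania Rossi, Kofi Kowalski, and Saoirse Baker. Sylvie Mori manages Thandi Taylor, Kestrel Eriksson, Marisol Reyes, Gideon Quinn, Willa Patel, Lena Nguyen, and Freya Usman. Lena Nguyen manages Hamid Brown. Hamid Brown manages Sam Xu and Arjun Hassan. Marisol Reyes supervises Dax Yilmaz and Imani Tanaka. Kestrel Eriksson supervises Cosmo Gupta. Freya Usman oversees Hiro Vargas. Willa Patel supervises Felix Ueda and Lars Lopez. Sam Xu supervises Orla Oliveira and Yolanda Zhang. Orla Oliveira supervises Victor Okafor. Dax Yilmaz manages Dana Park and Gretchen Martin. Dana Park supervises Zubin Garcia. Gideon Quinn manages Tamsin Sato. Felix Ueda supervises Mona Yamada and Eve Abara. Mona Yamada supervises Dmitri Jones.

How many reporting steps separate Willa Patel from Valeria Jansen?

2

Chain from Willa Patel up to Valeria Jansen: Willa Patel → Sylvie Mori → Valeria Jansen. That is 2 steps up, so Willa Patel is 2 levels below Valeria Jansen.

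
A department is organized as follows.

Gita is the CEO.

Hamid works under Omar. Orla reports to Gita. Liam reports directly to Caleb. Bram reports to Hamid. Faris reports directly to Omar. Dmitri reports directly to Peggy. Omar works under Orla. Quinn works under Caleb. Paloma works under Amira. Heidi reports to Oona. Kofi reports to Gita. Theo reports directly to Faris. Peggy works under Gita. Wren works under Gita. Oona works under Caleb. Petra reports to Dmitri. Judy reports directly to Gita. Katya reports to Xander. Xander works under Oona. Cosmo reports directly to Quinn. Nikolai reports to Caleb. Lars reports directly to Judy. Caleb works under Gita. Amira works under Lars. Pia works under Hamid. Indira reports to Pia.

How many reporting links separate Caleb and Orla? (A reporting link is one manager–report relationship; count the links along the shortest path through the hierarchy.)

2

Caleb is 1 level below Gita, and Orla is 1 level below Gita (their lowest common manager). The shortest path runs up from Caleb to Gita and back down to Orla: 1 + 1 = 2 links.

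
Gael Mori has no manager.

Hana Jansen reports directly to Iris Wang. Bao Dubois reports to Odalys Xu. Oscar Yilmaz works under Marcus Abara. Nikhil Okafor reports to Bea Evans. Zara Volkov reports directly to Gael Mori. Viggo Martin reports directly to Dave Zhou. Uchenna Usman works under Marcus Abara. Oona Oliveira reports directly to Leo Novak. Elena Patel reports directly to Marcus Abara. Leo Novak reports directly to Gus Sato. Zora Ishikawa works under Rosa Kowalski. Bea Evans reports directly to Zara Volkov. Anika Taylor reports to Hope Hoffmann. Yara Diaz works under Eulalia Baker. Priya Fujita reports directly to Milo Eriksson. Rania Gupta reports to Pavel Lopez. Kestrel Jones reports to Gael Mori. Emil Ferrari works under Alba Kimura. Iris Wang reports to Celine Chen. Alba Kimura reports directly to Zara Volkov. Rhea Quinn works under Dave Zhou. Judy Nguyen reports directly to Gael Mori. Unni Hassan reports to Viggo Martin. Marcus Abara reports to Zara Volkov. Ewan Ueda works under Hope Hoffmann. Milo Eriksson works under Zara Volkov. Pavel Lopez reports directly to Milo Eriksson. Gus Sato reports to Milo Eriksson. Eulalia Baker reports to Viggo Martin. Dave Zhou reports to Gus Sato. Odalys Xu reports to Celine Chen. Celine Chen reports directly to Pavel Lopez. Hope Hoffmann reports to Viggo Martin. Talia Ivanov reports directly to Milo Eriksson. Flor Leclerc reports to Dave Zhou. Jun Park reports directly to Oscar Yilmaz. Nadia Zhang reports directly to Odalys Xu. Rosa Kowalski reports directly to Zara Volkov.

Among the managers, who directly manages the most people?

Direct-report counts: Gael Mori has 3; Zara Volkov has 5; Rosa Kowalski has 1; Alba Kimura has 1; Marcus Abara has 3; Oscar Yilmaz has 1; Milo Eriksson has 4; Pavel Lopez has 2; Celine Chen has 2; Iris Wang has 1; Odalys Xu has 2; Gus Sato has 2; Dave Zhou has 3; Viggo Martin has 3; Eulalia Baker has 1; Hope Hoffmann has 2; Leo Novak has 1; Bea Evans has 1. The largest is 5, held by Zara Volkov.

Zara Volkov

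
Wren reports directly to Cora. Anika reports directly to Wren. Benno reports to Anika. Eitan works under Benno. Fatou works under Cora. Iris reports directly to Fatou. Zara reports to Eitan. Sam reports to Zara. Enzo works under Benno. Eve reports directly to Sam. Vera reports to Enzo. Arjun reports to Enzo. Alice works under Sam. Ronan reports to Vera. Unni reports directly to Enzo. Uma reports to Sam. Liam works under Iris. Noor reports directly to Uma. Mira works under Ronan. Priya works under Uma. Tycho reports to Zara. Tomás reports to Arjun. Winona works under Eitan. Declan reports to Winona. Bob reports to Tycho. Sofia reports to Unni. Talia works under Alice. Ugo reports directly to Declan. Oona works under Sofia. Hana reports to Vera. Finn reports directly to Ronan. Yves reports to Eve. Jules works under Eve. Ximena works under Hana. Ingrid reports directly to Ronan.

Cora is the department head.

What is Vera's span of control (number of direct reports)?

Vera directly manages Ronan, Hana. That is 2 direct reports.

2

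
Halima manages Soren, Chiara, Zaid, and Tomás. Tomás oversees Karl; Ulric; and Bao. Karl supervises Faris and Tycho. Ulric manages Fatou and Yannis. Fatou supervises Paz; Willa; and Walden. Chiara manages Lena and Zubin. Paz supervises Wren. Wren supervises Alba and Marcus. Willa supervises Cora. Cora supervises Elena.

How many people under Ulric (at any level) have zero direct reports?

5

The people in Ulric's organization with no one reporting to them are Yannis, Walden, Elena, Marcus, Alba. That is 5.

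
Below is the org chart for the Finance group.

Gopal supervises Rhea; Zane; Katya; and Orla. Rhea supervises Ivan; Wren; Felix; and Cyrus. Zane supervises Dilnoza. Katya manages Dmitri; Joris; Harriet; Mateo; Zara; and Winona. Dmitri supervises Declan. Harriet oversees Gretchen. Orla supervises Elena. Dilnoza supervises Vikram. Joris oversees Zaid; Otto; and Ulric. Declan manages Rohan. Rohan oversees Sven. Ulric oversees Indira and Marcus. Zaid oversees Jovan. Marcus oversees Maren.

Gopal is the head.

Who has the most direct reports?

Direct-report counts: Gopal has 4; Orla has 1; Katya has 6; Joris has 3; Zaid has 1; Ulric has 2; Marcus has 1; Harriet has 1; Dmitri has 1; Declan has 1; Rohan has 1; Zane has 1; Dilnoza has 1; Rhea has 4. The largest is 6, held by Katya.

Katya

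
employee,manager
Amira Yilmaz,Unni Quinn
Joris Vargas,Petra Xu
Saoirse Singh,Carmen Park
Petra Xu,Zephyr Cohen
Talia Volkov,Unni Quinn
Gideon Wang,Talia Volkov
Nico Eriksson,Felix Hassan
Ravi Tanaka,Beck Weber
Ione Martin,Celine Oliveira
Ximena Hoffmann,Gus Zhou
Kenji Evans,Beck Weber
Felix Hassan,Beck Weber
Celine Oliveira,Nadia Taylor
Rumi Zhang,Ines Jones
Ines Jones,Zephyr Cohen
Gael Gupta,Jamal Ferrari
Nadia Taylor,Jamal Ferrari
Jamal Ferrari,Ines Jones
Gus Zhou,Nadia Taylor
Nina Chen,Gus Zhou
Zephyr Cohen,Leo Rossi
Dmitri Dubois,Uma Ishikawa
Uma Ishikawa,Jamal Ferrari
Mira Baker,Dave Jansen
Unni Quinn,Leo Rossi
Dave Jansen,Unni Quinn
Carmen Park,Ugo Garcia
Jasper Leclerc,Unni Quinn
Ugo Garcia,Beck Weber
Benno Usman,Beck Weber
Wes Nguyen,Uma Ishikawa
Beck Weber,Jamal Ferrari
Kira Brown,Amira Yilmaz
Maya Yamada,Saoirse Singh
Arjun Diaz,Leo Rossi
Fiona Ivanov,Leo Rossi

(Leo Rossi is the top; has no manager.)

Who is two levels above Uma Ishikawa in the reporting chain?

Ines Jones

Uma Ishikawa reports to Jamal Ferrari, and Jamal Ferrari reports to Ines Jones. So Uma Ishikawa's skip-level manager is Ines Jones.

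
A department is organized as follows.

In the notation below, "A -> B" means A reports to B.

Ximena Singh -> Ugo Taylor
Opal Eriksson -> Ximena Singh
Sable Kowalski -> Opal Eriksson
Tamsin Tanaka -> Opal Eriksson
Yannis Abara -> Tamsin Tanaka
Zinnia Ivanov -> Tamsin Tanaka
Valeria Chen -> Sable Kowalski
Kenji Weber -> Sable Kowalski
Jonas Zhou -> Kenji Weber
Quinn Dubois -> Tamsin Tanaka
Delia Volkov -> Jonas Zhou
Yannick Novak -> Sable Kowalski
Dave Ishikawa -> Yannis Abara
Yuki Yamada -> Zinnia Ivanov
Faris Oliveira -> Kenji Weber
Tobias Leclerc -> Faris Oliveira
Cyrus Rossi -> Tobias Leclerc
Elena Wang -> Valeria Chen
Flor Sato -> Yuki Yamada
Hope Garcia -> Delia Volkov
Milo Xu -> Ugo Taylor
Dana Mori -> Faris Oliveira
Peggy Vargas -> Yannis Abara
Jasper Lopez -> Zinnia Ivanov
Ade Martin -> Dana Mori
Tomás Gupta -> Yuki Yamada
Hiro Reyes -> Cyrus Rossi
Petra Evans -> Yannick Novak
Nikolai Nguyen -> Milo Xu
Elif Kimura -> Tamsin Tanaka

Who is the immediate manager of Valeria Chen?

Valeria Chen reports directly to Sable Kowalski.

Sable Kowalski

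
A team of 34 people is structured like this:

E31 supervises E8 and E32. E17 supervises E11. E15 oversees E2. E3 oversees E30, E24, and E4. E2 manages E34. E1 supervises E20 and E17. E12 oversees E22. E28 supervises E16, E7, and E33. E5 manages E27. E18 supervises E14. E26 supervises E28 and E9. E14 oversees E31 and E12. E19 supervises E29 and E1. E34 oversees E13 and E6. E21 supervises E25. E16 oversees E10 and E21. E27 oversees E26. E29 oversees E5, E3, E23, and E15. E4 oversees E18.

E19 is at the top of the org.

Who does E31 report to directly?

E14

E31 reports directly to E14.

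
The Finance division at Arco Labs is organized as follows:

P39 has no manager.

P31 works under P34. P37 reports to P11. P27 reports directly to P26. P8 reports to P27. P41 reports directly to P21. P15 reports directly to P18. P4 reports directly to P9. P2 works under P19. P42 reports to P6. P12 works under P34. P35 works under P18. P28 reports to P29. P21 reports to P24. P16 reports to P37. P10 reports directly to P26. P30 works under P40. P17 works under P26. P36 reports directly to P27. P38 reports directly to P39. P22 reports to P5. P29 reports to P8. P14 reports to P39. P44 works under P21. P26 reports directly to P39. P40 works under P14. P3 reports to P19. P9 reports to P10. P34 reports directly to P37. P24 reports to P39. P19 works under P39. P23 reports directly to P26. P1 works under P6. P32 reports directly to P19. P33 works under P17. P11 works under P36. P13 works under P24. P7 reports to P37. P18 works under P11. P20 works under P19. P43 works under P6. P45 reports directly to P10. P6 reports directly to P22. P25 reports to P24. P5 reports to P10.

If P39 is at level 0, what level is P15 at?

6

Chain from P15 up to P39: P15 → P18 → P11 → P36 → P27 → P26 → P39. That is 6 steps up, so P15 is 6 levels below P39.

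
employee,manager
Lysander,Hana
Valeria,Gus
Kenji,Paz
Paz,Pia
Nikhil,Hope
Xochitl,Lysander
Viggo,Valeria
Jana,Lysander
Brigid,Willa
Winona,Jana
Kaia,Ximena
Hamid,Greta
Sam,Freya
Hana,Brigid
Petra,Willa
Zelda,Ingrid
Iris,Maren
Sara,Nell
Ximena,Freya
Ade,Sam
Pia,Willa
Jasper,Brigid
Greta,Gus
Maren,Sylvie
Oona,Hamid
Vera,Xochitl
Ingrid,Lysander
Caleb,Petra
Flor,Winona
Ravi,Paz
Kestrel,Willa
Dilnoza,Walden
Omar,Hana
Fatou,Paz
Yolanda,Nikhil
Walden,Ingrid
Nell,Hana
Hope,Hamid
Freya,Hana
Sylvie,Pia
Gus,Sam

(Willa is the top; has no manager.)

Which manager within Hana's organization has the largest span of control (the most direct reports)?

Direct-report counts within Hana's organization: Hana has 4; Nell has 1; Lysander has 3; Ingrid has 2; Walden has 1; Xochitl has 1; Jana has 1; Winona has 1; Freya has 2; Ximena has 1; Sam has 2; Gus has 2; Valeria has 1; Greta has 1; Hamid has 2; Hope has 1; Nikhil has 1. The largest is 4, held by Hana.

Hana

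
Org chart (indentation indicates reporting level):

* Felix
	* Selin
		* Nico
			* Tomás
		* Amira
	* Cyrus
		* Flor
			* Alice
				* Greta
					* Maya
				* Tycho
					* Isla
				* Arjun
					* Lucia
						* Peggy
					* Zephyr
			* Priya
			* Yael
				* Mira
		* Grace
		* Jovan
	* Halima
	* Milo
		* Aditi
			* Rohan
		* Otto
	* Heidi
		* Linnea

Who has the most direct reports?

Direct-report counts: Felix has 5; Heidi has 1; Milo has 2; Aditi has 1; Cyrus has 3; Flor has 3; Yael has 1; Alice has 3; Arjun has 2; Lucia has 1; Tycho has 1; Greta has 1; Selin has 2; Nico has 1. The largest is 5, held by Felix.

Felix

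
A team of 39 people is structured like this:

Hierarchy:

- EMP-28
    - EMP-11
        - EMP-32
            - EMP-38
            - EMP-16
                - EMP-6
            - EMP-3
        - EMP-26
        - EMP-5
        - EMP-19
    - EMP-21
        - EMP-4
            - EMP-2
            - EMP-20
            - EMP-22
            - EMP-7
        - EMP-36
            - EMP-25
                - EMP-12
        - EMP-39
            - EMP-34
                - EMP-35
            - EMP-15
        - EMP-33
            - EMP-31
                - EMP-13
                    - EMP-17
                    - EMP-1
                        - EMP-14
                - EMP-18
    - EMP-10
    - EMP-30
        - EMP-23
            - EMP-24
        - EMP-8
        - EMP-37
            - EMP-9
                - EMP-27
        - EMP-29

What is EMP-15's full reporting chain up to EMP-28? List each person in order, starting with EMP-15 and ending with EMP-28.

EMP-15 -> EMP-39 -> EMP-21 -> EMP-28

EMP-15 reports to EMP-39. EMP-39 reports to EMP-21. EMP-21 reports to EMP-28. EMP-28 is at the top.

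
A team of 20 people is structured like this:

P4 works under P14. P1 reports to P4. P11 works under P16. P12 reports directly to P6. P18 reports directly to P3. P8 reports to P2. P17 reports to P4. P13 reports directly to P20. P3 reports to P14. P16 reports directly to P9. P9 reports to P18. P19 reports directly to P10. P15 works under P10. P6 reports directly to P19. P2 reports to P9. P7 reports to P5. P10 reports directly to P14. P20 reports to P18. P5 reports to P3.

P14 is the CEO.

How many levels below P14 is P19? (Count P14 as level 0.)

2

Chain from P19 up to P14: P19 → P10 → P14. That is 2 steps up, so P19 is 2 levels below P14.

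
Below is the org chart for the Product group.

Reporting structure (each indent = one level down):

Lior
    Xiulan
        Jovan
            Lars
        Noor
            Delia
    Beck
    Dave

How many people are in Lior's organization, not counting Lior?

7

Lior directly manages Xiulan, Beck, Dave. Under Xiulan: Noor, Delia, Jovan, Lars (4). Beck has no reports. Dave has no reports. So Lior's organization is 3 direct reports plus everyone under them: 5 + 1 + 1 = 7.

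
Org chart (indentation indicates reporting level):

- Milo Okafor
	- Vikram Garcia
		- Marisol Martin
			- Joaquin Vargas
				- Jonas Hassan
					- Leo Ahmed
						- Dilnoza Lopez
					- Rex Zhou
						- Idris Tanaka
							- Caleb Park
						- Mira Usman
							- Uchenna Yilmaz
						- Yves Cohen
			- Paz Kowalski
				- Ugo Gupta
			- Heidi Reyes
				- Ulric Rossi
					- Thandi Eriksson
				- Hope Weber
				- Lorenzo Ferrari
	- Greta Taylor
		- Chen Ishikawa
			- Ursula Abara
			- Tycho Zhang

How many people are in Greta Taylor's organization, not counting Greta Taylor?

3

Greta Taylor directly manages Chen Ishikawa. Under Chen Ishikawa: Tycho Zhang, Ursula Abara (2). That's 3 in total.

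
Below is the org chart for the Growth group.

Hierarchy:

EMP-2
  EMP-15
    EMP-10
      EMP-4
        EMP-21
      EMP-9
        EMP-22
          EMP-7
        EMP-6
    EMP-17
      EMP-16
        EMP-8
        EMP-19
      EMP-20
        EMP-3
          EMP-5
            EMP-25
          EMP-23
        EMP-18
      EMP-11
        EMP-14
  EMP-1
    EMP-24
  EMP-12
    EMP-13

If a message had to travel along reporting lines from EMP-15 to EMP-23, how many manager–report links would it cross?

EMP-23 is in EMP-15's organization: the chain from EMP-23 up to EMP-15 is EMP-23 → EMP-3 → EMP-20 → EMP-17 → EMP-15, which is 4 links.

4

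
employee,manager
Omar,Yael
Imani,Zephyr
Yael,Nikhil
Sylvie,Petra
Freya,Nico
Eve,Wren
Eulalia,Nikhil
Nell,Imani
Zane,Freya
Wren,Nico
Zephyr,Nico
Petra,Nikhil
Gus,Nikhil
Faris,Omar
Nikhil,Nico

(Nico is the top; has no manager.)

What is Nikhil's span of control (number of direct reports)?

Nikhil directly manages Petra, Yael, Eulalia, Gus. That is 4 direct reports.

4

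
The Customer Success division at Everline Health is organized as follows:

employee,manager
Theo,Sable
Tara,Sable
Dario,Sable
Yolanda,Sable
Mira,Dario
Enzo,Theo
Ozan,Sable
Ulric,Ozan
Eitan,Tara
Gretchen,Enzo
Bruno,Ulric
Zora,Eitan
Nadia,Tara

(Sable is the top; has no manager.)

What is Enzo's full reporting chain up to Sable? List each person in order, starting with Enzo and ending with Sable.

Enzo reports to Theo. Theo reports to Sable. Sable is at the top.

Enzo -> Theo -> Sable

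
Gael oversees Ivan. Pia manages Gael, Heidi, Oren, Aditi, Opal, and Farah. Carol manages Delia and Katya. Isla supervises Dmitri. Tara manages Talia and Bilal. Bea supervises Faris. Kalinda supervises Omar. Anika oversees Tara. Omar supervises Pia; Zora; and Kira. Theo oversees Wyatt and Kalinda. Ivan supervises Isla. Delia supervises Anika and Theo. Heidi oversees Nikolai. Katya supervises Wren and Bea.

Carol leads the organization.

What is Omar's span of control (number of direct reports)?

Omar directly manages Pia, Zora, Kira. That is 3 direct reports.

3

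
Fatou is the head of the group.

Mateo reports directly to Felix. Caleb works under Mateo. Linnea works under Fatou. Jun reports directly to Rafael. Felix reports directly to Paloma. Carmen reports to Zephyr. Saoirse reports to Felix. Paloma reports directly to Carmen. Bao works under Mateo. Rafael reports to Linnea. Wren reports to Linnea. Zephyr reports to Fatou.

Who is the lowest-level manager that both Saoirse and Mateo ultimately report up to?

Saoirse's chain of managers is Felix, Paloma, Carmen, Zephyr, Fatou. Mateo's chain of managers is Felix, Paloma, Carmen, Zephyr, Fatou. The first manager that appears in both chains is Felix.

Felix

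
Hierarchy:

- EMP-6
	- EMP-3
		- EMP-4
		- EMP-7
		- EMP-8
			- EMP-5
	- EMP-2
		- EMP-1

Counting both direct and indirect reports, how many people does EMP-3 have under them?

4

EMP-3 directly manages EMP-4, EMP-7, EMP-8. EMP-4 has no reports. EMP-7 has no reports. Under EMP-8: EMP-5 (1). So EMP-3's organization is 3 direct reports plus everyone under them: 1 + 1 + 2 = 4.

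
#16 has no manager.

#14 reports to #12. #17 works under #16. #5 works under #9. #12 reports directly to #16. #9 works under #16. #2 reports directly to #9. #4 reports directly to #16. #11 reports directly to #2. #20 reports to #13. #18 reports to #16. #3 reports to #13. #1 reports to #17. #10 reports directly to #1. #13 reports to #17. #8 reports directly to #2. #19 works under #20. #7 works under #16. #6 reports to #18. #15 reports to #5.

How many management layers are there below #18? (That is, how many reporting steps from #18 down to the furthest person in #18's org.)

1

The longest chain under #18 runs #18 → #6, which is 1 level below #18.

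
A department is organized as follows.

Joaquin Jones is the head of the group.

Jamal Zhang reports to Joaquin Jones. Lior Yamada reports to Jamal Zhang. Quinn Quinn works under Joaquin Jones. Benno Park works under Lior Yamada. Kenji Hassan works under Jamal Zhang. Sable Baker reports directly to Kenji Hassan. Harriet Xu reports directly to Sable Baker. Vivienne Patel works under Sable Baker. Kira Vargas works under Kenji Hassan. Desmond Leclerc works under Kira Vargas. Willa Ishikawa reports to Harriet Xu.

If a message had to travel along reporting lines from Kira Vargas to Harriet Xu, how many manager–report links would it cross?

3

Kira Vargas is 1 level below Kenji Hassan, and Harriet Xu is 2 levels below Kenji Hassan (their lowest common manager). The shortest path runs up from Kira Vargas to Kenji Hassan and back down to Harriet Xu: 1 + 2 = 3 links.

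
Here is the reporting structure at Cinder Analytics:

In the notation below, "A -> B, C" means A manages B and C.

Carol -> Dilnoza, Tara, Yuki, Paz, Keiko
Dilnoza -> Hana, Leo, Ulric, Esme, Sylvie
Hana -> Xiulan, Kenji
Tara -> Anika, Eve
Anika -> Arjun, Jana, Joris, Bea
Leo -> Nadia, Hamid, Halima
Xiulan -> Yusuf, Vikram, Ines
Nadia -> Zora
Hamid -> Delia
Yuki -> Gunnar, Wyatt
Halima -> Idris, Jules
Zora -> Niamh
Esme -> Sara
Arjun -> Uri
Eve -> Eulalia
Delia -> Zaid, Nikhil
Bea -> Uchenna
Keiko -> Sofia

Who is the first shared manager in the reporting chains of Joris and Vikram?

Joris's chain of managers is Anika, Tara, Carol. Vikram's chain of managers is Xiulan, Hana, Dilnoza, Carol. The first manager that appears in both chains is Carol.

Carol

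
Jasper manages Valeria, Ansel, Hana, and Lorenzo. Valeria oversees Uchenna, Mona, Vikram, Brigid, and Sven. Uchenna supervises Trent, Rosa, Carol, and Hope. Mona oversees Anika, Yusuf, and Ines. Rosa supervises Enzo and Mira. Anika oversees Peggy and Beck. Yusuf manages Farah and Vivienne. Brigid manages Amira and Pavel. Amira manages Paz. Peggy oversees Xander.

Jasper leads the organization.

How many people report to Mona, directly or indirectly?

Mona directly manages Anika, Yusuf, Ines. Under Anika: Beck, Peggy, Xander (3). Under Yusuf: Vivienne, Farah (2). Ines has no reports. So Mona's organization is 3 direct reports plus everyone under them: 4 + 3 + 1 = 8.

8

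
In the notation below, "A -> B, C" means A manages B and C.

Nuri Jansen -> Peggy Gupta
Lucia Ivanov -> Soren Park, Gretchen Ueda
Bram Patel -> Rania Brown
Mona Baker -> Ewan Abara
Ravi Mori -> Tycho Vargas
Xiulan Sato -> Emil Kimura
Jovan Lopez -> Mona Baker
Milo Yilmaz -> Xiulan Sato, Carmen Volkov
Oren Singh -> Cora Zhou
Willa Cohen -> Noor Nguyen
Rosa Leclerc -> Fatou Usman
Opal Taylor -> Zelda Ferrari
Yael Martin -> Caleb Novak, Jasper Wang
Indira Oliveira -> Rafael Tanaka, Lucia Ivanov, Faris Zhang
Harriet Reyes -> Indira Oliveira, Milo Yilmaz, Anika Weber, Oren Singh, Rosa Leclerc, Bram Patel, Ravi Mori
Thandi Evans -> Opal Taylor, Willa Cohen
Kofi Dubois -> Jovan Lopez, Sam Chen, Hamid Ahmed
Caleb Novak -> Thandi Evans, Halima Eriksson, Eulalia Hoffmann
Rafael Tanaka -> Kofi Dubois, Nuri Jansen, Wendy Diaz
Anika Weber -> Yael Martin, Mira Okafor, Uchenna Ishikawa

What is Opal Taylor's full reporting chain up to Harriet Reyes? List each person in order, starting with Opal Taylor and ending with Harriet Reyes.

Opal Taylor reports to Thandi Evans. Thandi Evans reports to Caleb Novak. Caleb Novak reports to Yael Martin. Yael Martin reports to Anika Weber. Anika Weber reports to Harriet Reyes. Harriet Reyes is at the top.

Opal Taylor -> Thandi Evans -> Caleb Novak -> Yael Martin -> Anika Weber -> Harriet Reyes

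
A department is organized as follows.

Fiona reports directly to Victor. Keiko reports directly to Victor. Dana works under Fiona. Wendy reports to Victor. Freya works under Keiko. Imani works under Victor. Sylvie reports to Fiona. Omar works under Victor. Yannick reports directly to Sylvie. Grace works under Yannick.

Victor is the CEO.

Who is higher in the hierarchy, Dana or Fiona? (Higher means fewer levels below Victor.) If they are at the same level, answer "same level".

Dana is 2 levels below Victor; Fiona is 1. Fiona is higher.

Fiona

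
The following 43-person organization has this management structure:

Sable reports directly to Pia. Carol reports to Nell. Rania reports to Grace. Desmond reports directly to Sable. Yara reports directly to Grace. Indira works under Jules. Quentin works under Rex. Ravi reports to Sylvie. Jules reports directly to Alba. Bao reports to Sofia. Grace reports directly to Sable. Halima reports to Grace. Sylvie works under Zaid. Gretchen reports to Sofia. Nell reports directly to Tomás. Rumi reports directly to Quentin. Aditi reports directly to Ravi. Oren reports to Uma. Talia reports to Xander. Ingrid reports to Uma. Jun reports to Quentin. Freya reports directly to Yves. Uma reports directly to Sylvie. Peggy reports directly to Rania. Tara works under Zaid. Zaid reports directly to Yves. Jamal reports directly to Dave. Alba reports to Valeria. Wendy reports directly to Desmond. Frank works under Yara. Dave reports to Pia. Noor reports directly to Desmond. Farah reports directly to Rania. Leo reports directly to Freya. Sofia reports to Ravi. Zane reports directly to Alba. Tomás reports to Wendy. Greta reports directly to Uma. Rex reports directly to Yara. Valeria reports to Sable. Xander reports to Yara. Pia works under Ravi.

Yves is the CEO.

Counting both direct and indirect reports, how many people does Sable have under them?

24

Sable directly manages Desmond, Grace, Valeria. Under Desmond: Noor, Wendy, Tomás, Nell, Carol (5). Under Grace: Halima, Rania, Farah, Peggy, Yara, Frank, Xander, Talia, Rex, Quentin, Rumi, Jun (12). Under Valeria: Alba, Zane, Jules, Indira (4). So Sable's organization is 3 direct reports plus everyone under them: 6 + 13 + 5 = 24.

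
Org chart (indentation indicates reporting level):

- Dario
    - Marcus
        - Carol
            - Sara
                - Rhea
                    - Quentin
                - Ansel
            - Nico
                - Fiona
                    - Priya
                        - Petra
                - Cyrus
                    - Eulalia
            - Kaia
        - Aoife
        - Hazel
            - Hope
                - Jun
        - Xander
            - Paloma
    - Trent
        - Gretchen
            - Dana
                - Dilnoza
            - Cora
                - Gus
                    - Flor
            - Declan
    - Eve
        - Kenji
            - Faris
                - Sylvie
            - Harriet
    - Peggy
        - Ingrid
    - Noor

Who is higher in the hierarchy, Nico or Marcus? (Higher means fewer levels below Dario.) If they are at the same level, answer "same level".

Marcus

Nico is 3 levels below Dario; Marcus is 1. Marcus is higher.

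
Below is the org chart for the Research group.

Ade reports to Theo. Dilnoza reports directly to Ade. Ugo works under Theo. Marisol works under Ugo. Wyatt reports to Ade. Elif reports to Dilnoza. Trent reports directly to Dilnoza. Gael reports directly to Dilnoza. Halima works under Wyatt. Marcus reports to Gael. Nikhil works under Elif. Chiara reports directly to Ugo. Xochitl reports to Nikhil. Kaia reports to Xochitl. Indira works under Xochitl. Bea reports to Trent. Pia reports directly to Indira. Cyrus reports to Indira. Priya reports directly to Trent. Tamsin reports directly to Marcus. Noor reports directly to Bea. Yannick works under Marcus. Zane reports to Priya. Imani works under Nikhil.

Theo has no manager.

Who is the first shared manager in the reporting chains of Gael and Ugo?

Gael's chain of managers is Dilnoza, Ade, Theo. Ugo's chain of managers is Theo. The first manager that appears in both chains is Theo.

Theo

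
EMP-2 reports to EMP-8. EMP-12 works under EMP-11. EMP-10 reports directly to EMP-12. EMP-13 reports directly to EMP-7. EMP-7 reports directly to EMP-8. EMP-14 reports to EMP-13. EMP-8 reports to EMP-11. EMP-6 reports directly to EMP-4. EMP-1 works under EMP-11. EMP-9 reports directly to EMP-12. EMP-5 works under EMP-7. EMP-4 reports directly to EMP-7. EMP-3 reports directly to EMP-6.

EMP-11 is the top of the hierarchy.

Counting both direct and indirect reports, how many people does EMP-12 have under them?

2

EMP-12 directly manages EMP-10, EMP-9. EMP-10 has no reports. EMP-9 has no reports. So EMP-12's organization is 2 direct reports plus everyone under them: 1 + 1 = 2.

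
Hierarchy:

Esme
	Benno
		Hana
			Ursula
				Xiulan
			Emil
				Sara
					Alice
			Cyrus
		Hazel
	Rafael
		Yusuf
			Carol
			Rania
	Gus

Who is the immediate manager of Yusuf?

Rafael

Yusuf reports directly to Rafael.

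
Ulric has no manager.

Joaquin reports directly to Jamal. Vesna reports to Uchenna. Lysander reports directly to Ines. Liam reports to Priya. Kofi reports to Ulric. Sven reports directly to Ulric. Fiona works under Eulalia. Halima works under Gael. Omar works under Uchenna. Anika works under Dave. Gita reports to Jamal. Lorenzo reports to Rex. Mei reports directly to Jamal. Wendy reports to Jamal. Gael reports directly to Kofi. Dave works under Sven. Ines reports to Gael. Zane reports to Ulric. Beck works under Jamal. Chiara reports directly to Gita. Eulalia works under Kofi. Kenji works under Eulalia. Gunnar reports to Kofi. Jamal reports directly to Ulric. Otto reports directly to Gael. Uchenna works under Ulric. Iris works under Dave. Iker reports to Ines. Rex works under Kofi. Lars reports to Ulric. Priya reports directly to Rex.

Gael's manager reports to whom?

Ulric

Gael reports to Kofi, and Kofi reports to Ulric. So Gael's skip-level manager is Ulric.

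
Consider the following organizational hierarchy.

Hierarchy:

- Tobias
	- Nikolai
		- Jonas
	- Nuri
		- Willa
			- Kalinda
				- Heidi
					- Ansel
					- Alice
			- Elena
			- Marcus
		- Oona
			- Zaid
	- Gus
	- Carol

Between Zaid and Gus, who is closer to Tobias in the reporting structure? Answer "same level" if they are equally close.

Zaid is 3 levels below Tobias; Gus is 1. Gus is higher.

Gus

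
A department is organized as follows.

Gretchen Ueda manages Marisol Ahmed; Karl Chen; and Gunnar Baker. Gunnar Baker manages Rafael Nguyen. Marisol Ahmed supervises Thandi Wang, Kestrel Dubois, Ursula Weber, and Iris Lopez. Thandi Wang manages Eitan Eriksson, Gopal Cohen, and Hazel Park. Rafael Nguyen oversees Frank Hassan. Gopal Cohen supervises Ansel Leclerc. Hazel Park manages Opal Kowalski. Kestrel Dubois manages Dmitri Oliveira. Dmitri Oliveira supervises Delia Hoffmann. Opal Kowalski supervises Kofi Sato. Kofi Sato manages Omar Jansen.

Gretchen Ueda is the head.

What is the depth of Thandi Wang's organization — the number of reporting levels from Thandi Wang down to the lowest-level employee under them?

4

The longest chain under Thandi Wang runs Thandi Wang → Hazel Park → Opal Kowalski → Kofi Sato → Omar Jansen, which is 4 levels below Thandi Wang.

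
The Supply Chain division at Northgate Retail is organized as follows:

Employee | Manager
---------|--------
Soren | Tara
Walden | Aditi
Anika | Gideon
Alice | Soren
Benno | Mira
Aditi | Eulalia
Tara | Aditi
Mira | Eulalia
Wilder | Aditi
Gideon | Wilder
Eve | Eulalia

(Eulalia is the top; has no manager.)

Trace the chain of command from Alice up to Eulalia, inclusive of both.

Alice reports to Soren. Soren reports to Tara. Tara reports to Aditi. Aditi reports to Eulalia. Eulalia is at the top.

Alice -> Soren -> Tara -> Aditi -> Eulalia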